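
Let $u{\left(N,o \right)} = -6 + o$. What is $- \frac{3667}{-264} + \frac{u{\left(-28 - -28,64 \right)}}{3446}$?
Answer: $\frac{6325897}{454872} \approx 13.907$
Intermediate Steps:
$- \frac{3667}{-264} + \frac{u{\left(-28 - -28,64 \right)}}{3446} = - \frac{3667}{-264} + \frac{-6 + 64}{3446} = \left(-3667\right) \left(- \frac{1}{264}\right) + 58 \cdot \frac{1}{3446} = \frac{3667}{264} + \frac{29}{1723} = \frac{6325897}{454872}$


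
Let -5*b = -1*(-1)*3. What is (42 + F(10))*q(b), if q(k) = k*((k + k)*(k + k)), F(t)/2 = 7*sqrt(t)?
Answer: -4536/125 - 1512*sqrt(10)/125 ≈ -74.539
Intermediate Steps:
F(t) = 14*sqrt(t) (F(t) = 2*(7*sqrt(t)) = 14*sqrt(t))
b = -3/5 (b = -(-1*(-1))*3/5 = -3/5 ≈ -0.60000)
q(k) = 4*k**3 (q(k) = k*((2*k)*(2*k)) = k*(4*k**2) = 4*k**3)
(42 + F(10))*q(b) = (42 + 14*sqrt(10))*(4*(-3/5)**3) = (42 + 14*sqrt(10))*(4*(-27/125)) = (42 + 14*sqrt(10))*(-108/125) = -4536/125 - 1512*sqrt(10)/125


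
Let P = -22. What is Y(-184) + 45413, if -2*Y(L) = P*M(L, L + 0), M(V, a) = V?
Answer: 43389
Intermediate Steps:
Y(L) = 11*L (Y(L) = -(-11)*L = 11*L)
Y(-184) + 45413 = 11*(-184) + 45413 = -2024 + 45413 = 43389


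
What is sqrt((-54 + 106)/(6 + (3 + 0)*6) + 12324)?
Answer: sqrt(443742)/6 ≈ 111.02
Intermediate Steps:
sqrt((-54 + 106)/(6 + (3 + 0)*6) + 12324) = sqrt(52/(6 + 3*6) + 12324) = sqrt(52/(6 + 18) + 12324) = sqrt(52/24 + 12324) = sqrt((1/24)*52 + 12324) = sqrt(13/6 + 12324) = sqrt(73957/6) = sqrt(443742)/6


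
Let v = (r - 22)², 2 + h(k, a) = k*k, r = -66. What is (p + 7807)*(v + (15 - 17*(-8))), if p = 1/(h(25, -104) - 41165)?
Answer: 2498857447735/40542 ≈ 6.1636e+7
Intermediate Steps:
h(k, a) = -2 + k² (h(k, a) = -2 + k*k = -2 + k²)
p = -1/40542 (p = 1/((-2 + 25²) - 41165) = 1/((-2 + 625) - 41165) = 1/(623 - 41165) = 1/(-40542) = -1/40542 ≈ -2.4666e-5)
v = 7744 (v = (-66 - 22)² = (-88)² = 7744)
(p + 7807)*(v + (15 - 17*(-8))) = (-1/40542 + 7807)*(7744 + (15 - 17*(-8))) = 316511393*(7744 + (15 + 136))/40542 = 316511393*(7744 + 151)/40542 = (316511393/40542)*7895 = 2498857447735/40542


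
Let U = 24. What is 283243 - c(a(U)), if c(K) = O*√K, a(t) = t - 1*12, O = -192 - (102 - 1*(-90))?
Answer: 283243 + 768*√3 ≈ 2.8457e+5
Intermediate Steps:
O = -384 (O = -192 - (102 + 90) = -192 - 1*192 = -192 - 192 = -384)
a(t) = -12 + t (a(t) = t - 12 = -12 + t)
c(K) = -384*√K
283243 - c(a(U)) = 283243 - (-384)*√(-12 + 24) = 283243 - (-384)*√12 = 283243 - (-384)*2*√3 = 283243 - (-768)*√3 = 283243 + 768*√3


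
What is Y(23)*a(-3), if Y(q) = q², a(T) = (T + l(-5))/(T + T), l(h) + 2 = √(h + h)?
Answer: 2645/6 - 529*I*√10/6 ≈ 440.83 - 278.81*I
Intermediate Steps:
l(h) = -2 + √2*√h (l(h) = -2 + √(h + h) = -2 + √(2*h) = -2 + √2*√h)
a(T) = (-2 + T + I*√10)/(2*T) (a(T) = (T + (-2 + √2*√(-5)))/(T + T) = (T + (-2 + √2*(I*√5)))/((2*T)) = (T + (-2 + I*√10))*(1/(2*T)) = (-2 + T + I*√10)*(1/(2*T)) = (-2 + T + I*√10)/(2*T))
Y(23)*a(-3) = 23²*((½)*(-2 - 3 + I*√10)/(-3)) = 529*((½)*(-⅓)*(-5 + I*√10)) = 529*(⅚ - I*√10/6) = 2645/6 - 529*I*√10/6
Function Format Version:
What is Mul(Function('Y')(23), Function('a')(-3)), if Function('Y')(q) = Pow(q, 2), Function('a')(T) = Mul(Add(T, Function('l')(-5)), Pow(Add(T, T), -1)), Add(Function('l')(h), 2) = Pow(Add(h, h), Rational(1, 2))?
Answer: Add(Rational(2645, 6), Mul(Rational(-529, 6), I, Pow(10, Rational(1, 2)))) ≈ Add(440.83, Mul(-278.81, I))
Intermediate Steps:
Function('l')(h) = Add(-2, Mul(Pow(2, Rational(1, 2)), Pow(h, Rational(1, 2)))) (Function('l')(h) = Add(-2, Pow(Add(h, h), Rational(1, 2))) = Add(-2, Pow(Mul(2, h), Rational(1, 2))) = Add(-2, Mul(Pow(2, Rational(1, 2)), Pow(h, Rational(1, 2)))))
Function('a')(T) = Mul(Rational(1, 2), Pow(T, -1), Add(-2, T, Mul(I, Pow(10, Rational(1, 2))))) (Function('a')(T) = Mul(Add(T, Add(-2, Mul(Pow(2, Rational(1, 2)), Pow(-5, Rational(1, 2))))), Pow(Add(T, T), -1)) = Mul(Add(T, Add(-2, Mul(Pow(2, Rational(1, 2)), Mul(I, Pow(5, Rational(1, 2)))))), Pow(Mul(2, T), -1)) = Mul(Add(T, Add(-2, Mul(I, Pow(10, Rational(1, 2))))), Mul(Rational(1, 2), Pow(T, -1))) = Mul(Add(-2, T, Mul(I, Pow(10, Rational(1, 2)))), Mul(Rational(1, 2), Pow(T, -1))) = Mul(Rational(1, 2), Pow(T, -1), Add(-2, T, Mul(I, Pow(10, Rational(1, 2))))))
Mul(Function('Y')(23), Function('a')(-3)) = Mul(Pow(23, 2), Mul(Rational(1, 2), Pow(-3, -1), Add(-2, -3, Mul(I, Pow(10, Rational(1, 2)))))) = Mul(529, Mul(Rational(1, 2), Rational(-1, 3), Add(-5, Mul(I, Pow(10, Rational(1, 2)))))) = Mul(529, Add(Rational(5, 6), Mul(Rational(-1, 6), I, Pow(10, Rational(1, 2))))) = Add(Rational(2645, 6), Mul(Rational(-529, 6), I, Pow(10, Rational(1, 2))))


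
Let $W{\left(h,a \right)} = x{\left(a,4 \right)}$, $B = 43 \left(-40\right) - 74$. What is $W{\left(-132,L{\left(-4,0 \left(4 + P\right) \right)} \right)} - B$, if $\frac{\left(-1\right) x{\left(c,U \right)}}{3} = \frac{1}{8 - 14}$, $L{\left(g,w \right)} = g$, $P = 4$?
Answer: $\frac{3589}{2} \approx 1794.5$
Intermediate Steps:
$B = -1794$ ($B = -1720 - 74 = -1794$)
$x{\left(c,U \right)} = \frac{1}{2}$ ($x{\left(c,U \right)} = - \frac{3}{8 - 14} = - \frac{3}{-6} = \left(-3\right) \left(- \frac{1}{6}\right) = \frac{1}{2}$)
$W{\left(h,a \right)} = \frac{1}{2}$
$W{\left(-132,L{\left(-4,0 \left(4 + P\right) \right)} \right)} - B = \frac{1}{2} - -1794 = \frac{1}{2} + 1794 = \frac{3589}{2}$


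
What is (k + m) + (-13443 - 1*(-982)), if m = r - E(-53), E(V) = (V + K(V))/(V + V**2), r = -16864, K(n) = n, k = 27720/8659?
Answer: -943046453/32162 ≈ -29322.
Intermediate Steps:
k = 3960/1237 (k = 27720*(1/8659) = 3960/1237 ≈ 3.2013)
E(V) = 2*V/(V + V**2) (E(V) = (V + V)/(V + V**2) = (2*V)/(V + V**2) = 2*V/(V + V**2))
m = -438463/26 (m = -16864 - 2/(1 - 53) = -16864 - 2/(-52) = -16864 - 2*(-1)/52 = -16864 - 1*(-1/26) = -16864 + 1/26 = -438463/26 ≈ -16864.)
(k + m) + (-13443 - 1*(-982)) = (3960/1237 - 438463/26) + (-13443 - 1*(-982)) = -542275771/32162 + (-13443 + 982) = -542275771/32162 - 12461 = -943046453/32162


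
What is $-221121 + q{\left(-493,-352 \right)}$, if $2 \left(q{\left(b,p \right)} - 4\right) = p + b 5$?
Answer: $- \frac{445051}{2} \approx -2.2253 \cdot 10^{5}$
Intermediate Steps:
$q{\left(b,p \right)} = 4 + \frac{p}{2} + \frac{5 b}{2}$ ($q{\left(b,p \right)} = 4 + \frac{p + b 5}{2} = 4 + \frac{p + 5 b}{2} = 4 + \left(\frac{p}{2} + \frac{5 b}{2}\right) = 4 + \frac{p}{2} + \frac{5 b}{2}$)
$-221121 + q{\left(-493,-352 \right)} = -221121 + \left(4 + \frac{1}{2} \left(-352\right) + \frac{5}{2} \left(-493\right)\right) = -221121 - \frac{2809}{2} = - \frac{445051}{2}$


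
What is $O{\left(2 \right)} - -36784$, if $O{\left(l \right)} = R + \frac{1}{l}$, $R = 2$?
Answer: $\frac{73573}{2} \approx 36787.0$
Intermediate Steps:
$O{\left(l \right)} = 2 + \frac{1}{l}$
$O{\left(2 \right)} - -36784 = \left(2 + \frac{1}{2}\right) - -36784 = \left(2 + \frac{1}{2}\right) + 36784 = \frac{5}{2} + 36784 = \frac{73573}{2}$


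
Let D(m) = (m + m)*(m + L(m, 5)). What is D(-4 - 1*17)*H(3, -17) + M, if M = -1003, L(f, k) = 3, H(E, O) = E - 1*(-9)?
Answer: 8069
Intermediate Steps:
H(E, O) = 9 + E (H(E, O) = E + 9 = 9 + E)
D(m) = 2*m*(3 + m) (D(m) = (m + m)*(m + 3) = (2*m)*(3 + m) = 2*m*(3 + m))
D(-4 - 1*17)*H(3, -17) + M = (2*(-4 - 1*17)*(3 + (-4 - 1*17)))*(9 + 3) - 1003 = (2*(-4 - 17)*(3 + (-4 - 17)))*12 - 1003 = (2*(-21)*(3 - 21))*12 - 1003 = (2*(-21)*(-18))*12 - 1003 = 756*12 - 1003 = 9072 - 1003 = 8069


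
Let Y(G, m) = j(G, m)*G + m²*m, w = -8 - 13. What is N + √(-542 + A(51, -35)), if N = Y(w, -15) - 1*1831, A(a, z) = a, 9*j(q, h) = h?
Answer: -5171 + I*√491 ≈ -5171.0 + 22.159*I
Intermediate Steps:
j(q, h) = h/9
w = -21
Y(G, m) = m³ + G*m/9 (Y(G, m) = (m/9)*G + m²*m = G*m/9 + m³ = m³ + G*m/9)
N = -5171 (N = -15*((-15)² + (⅑)*(-21)) - 1*1831 = -15*(225 - 7/3) - 1831 = -15*668/3 - 1831 = -3340 - 1831 = -5171)
N + √(-542 + A(51, -35)) = -5171 + √(-542 + 51) = -5171 + √(-491) = -5171 + I*√491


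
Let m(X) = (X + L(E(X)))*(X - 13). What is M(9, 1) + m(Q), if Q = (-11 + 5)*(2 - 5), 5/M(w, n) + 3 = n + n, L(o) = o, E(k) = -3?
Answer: 70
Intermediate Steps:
M(w, n) = 5/(-3 + 2*n) (M(w, n) = 5/(-3 + (n + n)) = 5/(-3 + 2*n))
Q = 18 (Q = -6*(-3) = 18)
m(X) = (-13 + X)*(-3 + X) (m(X) = (X - 3)*(X - 13) = (-3 + X)*(-13 + X) = (-13 + X)*(-3 + X))
M(9, 1) + m(Q) = 5/(-3 + 2*1) + (39 + 18**2 - 16*18) = 5/(-3 + 2) + (39 + 324 - 288) = 5/(-1) + 75 = 5*(-1) + 75 = -5 + 75 = 70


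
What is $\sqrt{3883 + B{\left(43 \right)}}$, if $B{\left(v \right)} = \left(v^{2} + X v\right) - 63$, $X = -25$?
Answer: $\sqrt{4594} \approx 67.779$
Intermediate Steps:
$B{\left(v \right)} = -63 + v^{2} - 25 v$ ($B{\left(v \right)} = \left(v^{2} - 25 v\right) - 63 = -63 + v^{2} - 25 v$)
$\sqrt{3883 + B{\left(43 \right)}} = \sqrt{3883 - \left(1138 - 1849\right)} = \sqrt{3883 - -711} = \sqrt{3883 + 711} = \sqrt{4594}$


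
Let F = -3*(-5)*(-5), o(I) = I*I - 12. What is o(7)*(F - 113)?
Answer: -6956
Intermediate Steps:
o(I) = -12 + I² (o(I) = I² - 12 = -12 + I²)
F = -75 (F = 15*(-5) = -75)
o(7)*(F - 113) = (-12 + 7²)*(-75 - 113) = (-12 + 49)*(-188) = 37*(-188) = -6956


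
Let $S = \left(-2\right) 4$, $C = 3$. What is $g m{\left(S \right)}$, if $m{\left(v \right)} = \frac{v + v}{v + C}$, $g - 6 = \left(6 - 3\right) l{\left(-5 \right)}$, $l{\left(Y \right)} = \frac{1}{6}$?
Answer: $\frac{104}{5} \approx 20.8$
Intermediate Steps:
$l{\left(Y \right)} = \frac{1}{6}$
$S = -8$
$g = \frac{13}{2}$ ($g = 6 + \left(6 - 3\right) \frac{1}{6} = 6 + 3 \cdot \frac{1}{6} = 6 + \frac{1}{2} = \frac{13}{2} \approx 6.5$)
$m{\left(v \right)} = \frac{2 v}{3 + v}$ ($m{\left(v \right)} = \frac{v + v}{v + 3} = \frac{2 v}{3 + v}$)
$g m{\left(S \right)} = \frac{13 \cdot 2 \left(-8\right) \frac{1}{3 - 8}}{2} = \frac{13 \cdot 2 \left(-8\right) \frac{1}{-5}}{2} = \frac{13 \cdot 2 \left(-8\right) \left(- \frac{1}{5}\right)}{2} = \frac{13}{2} \cdot \frac{16}{5} = \frac{104}{5}$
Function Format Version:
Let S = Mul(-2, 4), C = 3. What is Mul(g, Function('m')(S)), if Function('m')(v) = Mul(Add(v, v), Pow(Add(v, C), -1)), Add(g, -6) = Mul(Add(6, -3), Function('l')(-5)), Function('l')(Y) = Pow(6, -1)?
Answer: Rational(104, 5) ≈ 20.800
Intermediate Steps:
Function('l')(Y) = Rational(1, 6)
S = -8
g = Rational(13, 2) (g = Add(6, Mul(Add(6, -3), Rational(1, 6))) = Add(6, Mul(3, Rational(1, 6))) = Add(6, Rational(1, 2)) = Rational(13, 2) ≈ 6.5000)
Function('m')(v) = Mul(2, v, Pow(Add(3, v), -1)) (Function('m')(v) = Mul(Add(v, v), Pow(Add(v, 3), -1)) = Mul(Mul(2, v), Pow(Add(3, v), -1)) = Mul(2, v, Pow(Add(3, v), -1)))
Mul(g, Function('m')(S)) = Mul(Rational(13, 2), Mul(2, -8, Pow(Add(3, -8), -1))) = Mul(Rational(13, 2), Mul(2, -8, Pow(-5, -1))) = Mul(Rational(13, 2), Mul(2, -8, Rational(-1, 5))) = Mul(Rational(13, 2), Rational(16, 5)) = Rational(104, 5)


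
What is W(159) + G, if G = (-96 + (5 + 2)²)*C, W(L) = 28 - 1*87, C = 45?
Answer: -2174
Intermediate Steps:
W(L) = -59 (W(L) = 28 - 87 = -59)
G = -2115 (G = (-96 + (5 + 2)²)*45 = (-96 + 7²)*45 = (-96 + 49)*45 = -47*45 = -2115)
W(159) + G = -59 - 2115 = -2174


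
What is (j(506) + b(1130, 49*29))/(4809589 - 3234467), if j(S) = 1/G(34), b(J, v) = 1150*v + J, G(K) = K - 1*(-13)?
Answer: 76858161/74030734 ≈ 1.0382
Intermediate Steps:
G(K) = 13 + K (G(K) = K + 13 = 13 + K)
b(J, v) = J + 1150*v
j(S) = 1/47 (j(S) = 1/(13 + 34) = 1/47)
(j(506) + b(1130, 49*29))/(4809589 - 3234467) = (1/47 + (1130 + 1150*(49*29)))/(4809589 - 3234467) = (1/47 + (1130 + 1150*1421))/1575122 = (1/47 + (1130 + 1634150))*(1/1575122) = (1/47 + 1635280)*(1/1575122) = (76858161/47)*(1/1575122) = 76858161/74030734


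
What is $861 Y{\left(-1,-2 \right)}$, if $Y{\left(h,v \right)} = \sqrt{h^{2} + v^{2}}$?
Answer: $861 \sqrt{5} \approx 1925.3$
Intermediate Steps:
$861 Y{\left(-1,-2 \right)} = 861 \sqrt{\left(-1\right)^{2} + \left(-2\right)^{2}} = 861 \sqrt{1 + 4} = 861 \sqrt{5}$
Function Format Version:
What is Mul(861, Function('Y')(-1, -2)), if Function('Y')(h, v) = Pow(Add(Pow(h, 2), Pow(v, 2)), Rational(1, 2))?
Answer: Mul(861, Pow(5, Rational(1, 2))) ≈ 1925.3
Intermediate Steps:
Mul(861, Function('Y')(-1, -2)) = Mul(861, Pow(Add(Pow(-1, 2), Pow(-2, 2)), Rational(1, 2))) = Mul(861, Pow(Add(1, 4), Rational(1, 2))) = Mul(861, Pow(5, Rational(1, 2)))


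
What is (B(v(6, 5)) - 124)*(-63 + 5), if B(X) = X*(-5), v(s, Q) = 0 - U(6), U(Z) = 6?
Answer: 5452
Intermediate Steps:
v(s, Q) = -6 (v(s, Q) = 0 - 1*6 = 0 - 6 = -6)
B(X) = -5*X
(B(v(6, 5)) - 124)*(-63 + 5) = (-5*(-6) - 124)*(-63 + 5) = (30 - 124)*(-58) = -94*(-58) = 5452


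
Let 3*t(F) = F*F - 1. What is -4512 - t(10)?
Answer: -4545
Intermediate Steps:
t(F) = -1/3 + F**2/3 (t(F) = (F*F - 1)/3 = (F**2 - 1)/3 = (-1 + F**2)/3 = -1/3 + F**2/3)
-4512 - t(10) = -4512 - (-1/3 + (1/3)*10**2) = -4512 - (-1/3 + (1/3)*100) = -4512 - (-1/3 + 100/3) = -4512 - 1*33 = -4512 - 33 = -4545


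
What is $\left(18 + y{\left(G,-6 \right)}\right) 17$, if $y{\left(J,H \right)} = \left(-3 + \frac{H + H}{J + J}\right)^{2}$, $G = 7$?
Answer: $\frac{27387}{49} \approx 558.92$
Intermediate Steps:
$y{\left(J,H \right)} = \left(-3 + \frac{H}{J}\right)^{2}$ ($y{\left(J,H \right)} = \left(-3 + \frac{2 H}{2 J}\right)^{2} = \left(-3 + 2 H \frac{1}{2 J}\right)^{2} = \left(-3 + \frac{H}{J}\right)^{2}$)
$\left(18 + y{\left(G,-6 \right)}\right) 17 = \left(18 + \frac{\left(-6 - 21\right)^{2}}{49}\right) 17 = \left(18 + \frac{\left(-27\right)^{2}}{49}\right) 17 = \left(18 + \frac{1}{49} \cdot 729\right) 17 = \left(18 + \frac{729}{49}\right) 17 = \frac{1611}{49} \cdot 17 = \frac{27387}{49}$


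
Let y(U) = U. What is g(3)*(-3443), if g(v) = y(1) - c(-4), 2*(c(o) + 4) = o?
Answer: -24101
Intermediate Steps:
c(o) = -4 + o/2
g(v) = 7 (g(v) = 1 - (-4 + (1/2)*(-4)) = 1 - (-4 - 2) = 1 - 1*(-6) = 1 + 6 = 7)
g(3)*(-3443) = 7*(-3443) = -24101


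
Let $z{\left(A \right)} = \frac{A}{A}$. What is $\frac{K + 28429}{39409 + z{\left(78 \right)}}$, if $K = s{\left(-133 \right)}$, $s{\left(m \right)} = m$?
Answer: $\frac{14148}{19705} \approx 0.71799$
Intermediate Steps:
$z{\left(A \right)} = 1$
$K = -133$
$\frac{K + 28429}{39409 + z{\left(78 \right)}} = \frac{-133 + 28429}{39409 + 1} = \frac{28296}{39410} = 28296 \cdot \frac{1}{39410} = \frac{14148}{19705}$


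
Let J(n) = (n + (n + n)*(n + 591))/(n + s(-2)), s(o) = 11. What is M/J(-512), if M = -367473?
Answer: -61367991/27136 ≈ -2261.5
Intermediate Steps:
J(n) = (n + 2*n*(591 + n))/(11 + n) (J(n) = (n + (n + n)*(n + 591))/(n + 11) = (n + (2*n)*(591 + n))/(11 + n) = (n + 2*n*(591 + n))/(11 + n))
M/J(-512) = -367473*(-(11 - 512)/(512*(1183 + 2*(-512)))) = -367473*501/(512*(1183 - 1024)) = -367473/((-512*(-1/501)*159)) = -367473/27136/167 = -367473*167/27136 = -61367991/27136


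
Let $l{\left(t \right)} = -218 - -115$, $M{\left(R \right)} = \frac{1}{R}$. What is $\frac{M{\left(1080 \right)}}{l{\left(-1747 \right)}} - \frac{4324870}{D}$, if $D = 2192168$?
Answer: $- \frac{5467053761}{2771099640} \approx -1.9729$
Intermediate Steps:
$l{\left(t \right)} = -103$ ($l{\left(t \right)} = -218 + 115 = -103$)
$\frac{M{\left(1080 \right)}}{l{\left(-1747 \right)}} - \frac{4324870}{D} = \frac{1}{1080 \left(-103\right)} - \frac{4324870}{2192168} = \frac{1}{1080} \left(- \frac{1}{103}\right) - \frac{196585}{99644} = - \frac{1}{111240} - \frac{196585}{99644} = - \frac{5467053761}{2771099640}$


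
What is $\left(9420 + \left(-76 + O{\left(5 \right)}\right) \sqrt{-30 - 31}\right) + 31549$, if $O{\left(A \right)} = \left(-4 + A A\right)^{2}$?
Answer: $40969 + 365 i \sqrt{61} \approx 40969.0 + 2850.7 i$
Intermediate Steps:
$O{\left(A \right)} = \left(-4 + A^{2}\right)^{2}$
$\left(9420 + \left(-76 + O{\left(5 \right)}\right) \sqrt{-30 - 31}\right) + 31549 = \left(9420 + \left(-76 + \left(-4 + 5^{2}\right)^{2}\right) \sqrt{-30 - 31}\right) + 31549 = \left(9420 + \left(-76 + \left(-4 + 25\right)^{2}\right) \sqrt{-61}\right) + 31549 = \left(9420 + \left(-76 + 21^{2}\right) i \sqrt{61}\right) + 31549 = \left(9420 + \left(-76 + 441\right) i \sqrt{61}\right) + 31549 = \left(9420 + 365 i \sqrt{61}\right) + 31549 = 40969 + 365 i \sqrt{61}$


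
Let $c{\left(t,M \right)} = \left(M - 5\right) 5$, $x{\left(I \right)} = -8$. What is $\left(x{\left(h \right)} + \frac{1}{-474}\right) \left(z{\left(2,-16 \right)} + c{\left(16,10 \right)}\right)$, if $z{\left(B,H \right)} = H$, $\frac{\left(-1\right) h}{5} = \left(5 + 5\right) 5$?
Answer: $- \frac{11379}{158} \approx -72.019$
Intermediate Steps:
$h = -250$ ($h = - 5 \left(5 + 5\right) 5 = - 5 \cdot 10 \cdot 5 = \left(-5\right) 50 = -250$)
$c{\left(t,M \right)} = -25 + 5 M$ ($c{\left(t,M \right)} = \left(-5 + M\right) 5 = -25 + 5 M$)
$\left(x{\left(h \right)} + \frac{1}{-474}\right) \left(z{\left(2,-16 \right)} + c{\left(16,10 \right)}\right) = \left(-8 + \frac{1}{-474}\right) \left(-16 + \left(-25 + 5 \cdot 10\right)\right) = \left(-8 - \frac{1}{474}\right) \left(-16 + \left(-25 + 50\right)\right) = - \frac{3793 \left(-16 + 25\right)}{474} = \left(- \frac{3793}{474}\right) 9 = - \frac{11379}{158}$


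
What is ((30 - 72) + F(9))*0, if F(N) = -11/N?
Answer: 0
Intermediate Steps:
((30 - 72) + F(9))*0 = ((30 - 72) - 11/9)*0 = (-42 - 11*⅑)*0 = (-42 - 11/9)*0 = -389/9*0 = 0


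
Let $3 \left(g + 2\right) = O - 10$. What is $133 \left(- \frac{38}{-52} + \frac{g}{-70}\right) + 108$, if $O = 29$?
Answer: $\frac{38407}{195} \approx 196.96$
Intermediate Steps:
$g = \frac{13}{3}$ ($g = -2 + \frac{29 - 10}{3} = -2 + \frac{1}{3} \cdot 19 = -2 + \frac{19}{3} = \frac{13}{3} \approx 4.3333$)
$133 \left(- \frac{38}{-52} + \frac{g}{-70}\right) + 108 = 133 \left(- \frac{38}{-52} + \frac{13}{3 \left(-70\right)}\right) + 108 = 133 \left(\left(-38\right) \left(- \frac{1}{52}\right) + \frac{13}{3} \left(- \frac{1}{70}\right)\right) + 108 = 133 \left(\frac{19}{26} - \frac{13}{210}\right) + 108 = 133 \cdot \frac{913}{1365} + 108 = \frac{17347}{195} + 108 = \frac{38407}{195}$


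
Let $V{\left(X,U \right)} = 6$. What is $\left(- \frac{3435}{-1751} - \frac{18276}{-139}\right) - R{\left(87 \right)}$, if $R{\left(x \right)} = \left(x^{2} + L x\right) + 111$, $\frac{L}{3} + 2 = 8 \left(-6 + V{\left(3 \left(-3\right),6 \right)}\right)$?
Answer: $- \frac{1709699721}{243389} \approx -7024.6$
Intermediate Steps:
$L = -6$ ($L = -6 + 3 \cdot 8 \left(-6 + 6\right) = -6 + 3 \cdot 8 \cdot 0 = -6 + 3 \cdot 0 = -6 + 0 = -6$)
$R{\left(x \right)} = 111 + x^{2} - 6 x$ ($R{\left(x \right)} = \left(x^{2} - 6 x\right) + 111 = 111 + x^{2} - 6 x$)
$\left(- \frac{3435}{-1751} - \frac{18276}{-139}\right) - R{\left(87 \right)} = \left(- \frac{3435}{-1751} - \frac{18276}{-139}\right) - \left(111 + 87^{2} - 522\right) = \left(\left(-3435\right) \left(- \frac{1}{1751}\right) - - \frac{18276}{139}\right) - \left(111 + 7569 - 522\right) = \left(\frac{3435}{1751} + \frac{18276}{139}\right) - 7158 = \frac{32478741}{243389} - 7158 = - \frac{1709699721}{243389}$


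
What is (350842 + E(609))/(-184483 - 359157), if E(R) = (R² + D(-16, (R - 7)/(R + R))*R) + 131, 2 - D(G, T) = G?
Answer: -91602/67955 ≈ -1.3480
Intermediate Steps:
D(G, T) = 2 - G
E(R) = 131 + R² + 18*R (E(R) = (R² + (2 - 1*(-16))*R) + 131 = (R² + (2 + 16)*R) + 131 = (R² + 18*R) + 131 = 131 + R² + 18*R)
(350842 + E(609))/(-184483 - 359157) = (350842 + (131 + 609² + 18*609))/(-184483 - 359157) = (350842 + (131 + 370881 + 10962))/(-543640) = (350842 + 381974)*(-1/543640) = 732816*(-1/543640) = -91602/67955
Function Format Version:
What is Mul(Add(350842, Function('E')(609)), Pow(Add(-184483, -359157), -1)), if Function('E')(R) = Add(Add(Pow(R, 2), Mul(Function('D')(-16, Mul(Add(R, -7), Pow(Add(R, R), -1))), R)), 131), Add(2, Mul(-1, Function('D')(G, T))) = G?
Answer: Rational(-91602, 67955) ≈ -1.3480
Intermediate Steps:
Function('D')(G, T) = Add(2, Mul(-1, G))
Function('E')(R) = Add(131, Pow(R, 2), Mul(18, R)) (Function('E')(R) = Add(Add(Pow(R, 2), Mul(Add(2, Mul(-1, -16)), R)), 131) = Add(Add(Pow(R, 2), Mul(Add(2, 16), R)), 131) = Add(Add(Pow(R, 2), Mul(18, R)), 131) = Add(131, Pow(R, 2), Mul(18, R)))
Mul(Add(350842, Function('E')(609)), Pow(Add(-184483, -359157), -1)) = Mul(Add(350842, Add(131, Pow(609, 2), Mul(18, 609))), Pow(Add(-184483, -359157), -1)) = Mul(Add(350842, Add(131, 370881, 10962)), Pow(-543640, -1)) = Mul(Add(350842, 381974), Rational(-1, 543640)) = Mul(732816, Rational(-1, 543640)) = Rational(-91602, 67955)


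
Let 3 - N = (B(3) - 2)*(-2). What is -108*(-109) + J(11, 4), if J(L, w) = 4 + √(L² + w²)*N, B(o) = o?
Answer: 11776 + 5*√137 ≈ 11835.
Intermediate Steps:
N = 5 (N = 3 - (3 - 2)*(-2) = 3 - (-2) = 3 - 1*(-2) = 3 + 2 = 5)
J(L, w) = 4 + 5*√(L² + w²) (J(L, w) = 4 + √(L² + w²)*5 = 4 + 5*√(L² + w²))
-108*(-109) + J(11, 4) = -108*(-109) + (4 + 5*√(11² + 4²)) = 11772 + (4 + 5*√(121 + 16)) = 11772 + (4 + 5*√137) = 11776 + 5*√137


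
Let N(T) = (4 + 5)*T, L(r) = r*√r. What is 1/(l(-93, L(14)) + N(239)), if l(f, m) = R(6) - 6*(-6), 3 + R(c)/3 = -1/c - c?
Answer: 2/4319 ≈ 0.00046307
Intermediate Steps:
L(r) = r^(3/2)
R(c) = -9 - 3*c - 3/c (R(c) = -9 + 3*(-1/c - c) = -9 + 3*(-c - 1/c) = -9 + (-3*c - 3/c) = -9 - 3*c - 3/c)
l(f, m) = 17/2 (l(f, m) = (-9 - 3*6 - 3/6) - 6*(-6) = (-9 - 18 - 3*⅙) + 36 = (-9 - 18 - ½) + 36 = -55/2 + 36 = 17/2)
N(T) = 9*T
1/(l(-93, L(14)) + N(239)) = 1/(17/2 + 9*239) = 1/(17/2 + 2151) = 1/(4319/2) = 2/4319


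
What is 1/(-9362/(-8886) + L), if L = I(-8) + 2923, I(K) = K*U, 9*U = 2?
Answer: 13329/38951014 ≈ 0.00034220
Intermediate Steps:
U = 2/9 (U = (1/9)*2 = 2/9 ≈ 0.22222)
I(K) = 2*K/9 (I(K) = K*(2/9) = 2*K/9)
L = 26291/9 (L = (2/9)*(-8) + 2923 = -16/9 + 2923 = 26291/9 ≈ 2921.2)
1/(-9362/(-8886) + L) = 1/(-9362/(-8886) + 26291/9) = 1/(-9362*(-1/8886) + 26291/9) = 1/(4681/4443 + 26291/9) = 1/(38951014/13329) = 13329/38951014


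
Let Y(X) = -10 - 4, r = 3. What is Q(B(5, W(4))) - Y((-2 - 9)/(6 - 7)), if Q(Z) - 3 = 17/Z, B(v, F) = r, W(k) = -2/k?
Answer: 68/3 ≈ 22.667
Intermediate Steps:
B(v, F) = 3
Y(X) = -14
Q(Z) = 3 + 17/Z
Q(B(5, W(4))) - Y((-2 - 9)/(6 - 7)) = (3 + 17/3) - 1*(-14) = (3 + 17*(1/3)) + 14 = (3 + 17/3) + 14 = 26/3 + 14 = 68/3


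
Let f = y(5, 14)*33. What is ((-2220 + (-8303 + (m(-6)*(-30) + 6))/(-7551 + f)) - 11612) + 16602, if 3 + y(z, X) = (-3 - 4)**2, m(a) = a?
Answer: 16719527/6033 ≈ 2771.3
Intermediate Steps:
y(z, X) = 46 (y(z, X) = -3 + (-3 - 4)**2 = -3 + (-7)**2 = -3 + 49 = 46)
f = 1518 (f = 46*33 = 1518)
((-2220 + (-8303 + (m(-6)*(-30) + 6))/(-7551 + f)) - 11612) + 16602 = ((-2220 + (-8303 + (-6*(-30) + 6))/(-7551 + 1518)) - 11612) + 16602 = ((-2220 + (-8303 + (180 + 6))/(-6033)) - 11612) + 16602 = ((-2220 + (-8303 + 186)*(-1/6033)) - 11612) + 16602 = ((-2220 - 8117*(-1/6033)) - 11612) + 16602 = ((-2220 + 8117/6033) - 11612) + 16602 = (-13385143/6033 - 11612) + 16602 = -83440339/6033 + 16602 = 16719527/6033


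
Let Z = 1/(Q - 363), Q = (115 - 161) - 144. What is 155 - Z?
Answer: 85716/553 ≈ 155.00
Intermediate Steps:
Q = -190 (Q = -46 - 144 = -190)
Z = -1/553 (Z = 1/(-190 - 363) = 1/(-553) = -1/553 ≈ -0.0018083)
155 - Z = 155 - 1*(-1/553) = 155 + 1/553 = 85716/553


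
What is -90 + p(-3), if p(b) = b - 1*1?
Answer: -94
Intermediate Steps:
p(b) = -1 + b (p(b) = b - 1 = -1 + b)
-90 + p(-3) = -90 + (-1 - 3) = -90 - 4 = -94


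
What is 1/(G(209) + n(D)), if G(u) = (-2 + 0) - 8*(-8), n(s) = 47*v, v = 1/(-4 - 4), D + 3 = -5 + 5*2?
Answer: 8/449 ≈ 0.017817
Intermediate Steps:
D = 2 (D = -3 + (-5 + 5*2) = -3 + (-5 + 10) = -3 + 5 = 2)
v = -⅛ (v = 1/(-8) = -⅛ ≈ -0.12500)
n(s) = -47/8 (n(s) = 47*(-⅛) = -47/8)
G(u) = 62 (G(u) = -2 + 64 = 62)
1/(G(209) + n(D)) = 1/(62 - 47/8) = 1/(449/8) = 8/449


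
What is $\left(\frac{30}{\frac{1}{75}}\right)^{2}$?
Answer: $5062500$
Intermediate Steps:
$\left(\frac{30}{\frac{1}{75}}\right)^{2} = \left(30 \frac{1}{\frac{1}{75}}\right)^{2} = \left(30 \cdot 75\right)^{2} = 2250^{2} = 5062500$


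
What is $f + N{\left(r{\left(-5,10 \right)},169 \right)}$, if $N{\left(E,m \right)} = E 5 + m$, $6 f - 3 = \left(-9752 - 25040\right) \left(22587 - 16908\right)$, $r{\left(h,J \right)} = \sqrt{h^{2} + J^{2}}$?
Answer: $- \frac{65860917}{2} + 25 \sqrt{5} \approx -3.293 \cdot 10^{7}$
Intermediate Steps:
$r{\left(h,J \right)} = \sqrt{J^{2} + h^{2}}$
$f = - \frac{65861255}{2}$ ($f = \frac{1}{2} + \frac{\left(-9752 - 25040\right) \left(22587 - 16908\right)}{6} = \frac{1}{2} + \frac{\left(-34792\right) 5679}{6} = \frac{1}{2} + \frac{1}{6} \left(-197583768\right) = \frac{1}{2} - 32930628 = - \frac{65861255}{2} \approx -3.2931 \cdot 10^{7}$)
$N{\left(E,m \right)} = m + 5 E$ ($N{\left(E,m \right)} = 5 E + m = m + 5 E$)
$f + N{\left(r{\left(-5,10 \right)},169 \right)} = - \frac{65861255}{2} + \left(169 + 5 \sqrt{10^{2} + \left(-5\right)^{2}}\right) = - \frac{65861255}{2} + \left(169 + 5 \sqrt{100 + 25}\right) = - \frac{65861255}{2} + \left(169 + 5 \sqrt{125}\right) = - \frac{65861255}{2} + \left(169 + 5 \cdot 5 \sqrt{5}\right) = - \frac{65861255}{2} + \left(169 + 25 \sqrt{5}\right) = - \frac{65860917}{2} + 25 \sqrt{5}$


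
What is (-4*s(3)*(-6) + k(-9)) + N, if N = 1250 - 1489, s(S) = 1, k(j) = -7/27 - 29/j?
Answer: -5725/27 ≈ -212.04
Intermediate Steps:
k(j) = -7/27 - 29/j (k(j) = -7*1/27 - 29/j = -7/27 - 29/j)
N = -239
(-4*s(3)*(-6) + k(-9)) + N = (-4*1*(-6) + (-7/27 - 29/(-9))) - 239 = (-4*(-6) + (-7/27 - 29*(-⅑))) - 239 = (24 + (-7/27 + 29/9)) - 239 = (24 + 80/27) - 239 = 728/27 - 239 = -5725/27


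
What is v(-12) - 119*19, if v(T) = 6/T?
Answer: -4523/2 ≈ -2261.5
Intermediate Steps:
v(-12) - 119*19 = 6/(-12) - 119*19 = 6*(-1/12) - 2261 = -½ - 2261 = -4523/2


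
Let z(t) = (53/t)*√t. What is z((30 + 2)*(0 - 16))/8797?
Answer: -53*I*√2/281504 ≈ -0.00026626*I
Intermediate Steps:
z(t) = 53/√t
z((30 + 2)*(0 - 16))/8797 = (53/√((30 + 2)*(0 - 16)))/8797 = (53/√(32*(-16)))*(1/8797) = (53/√(-512))*(1/8797) = (53*(-I*√2/32))*(1/8797) = -53*I*√2/32*(1/8797) = -53*I*√2/281504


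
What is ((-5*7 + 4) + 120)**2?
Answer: 7921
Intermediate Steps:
((-5*7 + 4) + 120)**2 = ((-35 + 4) + 120)**2 = (-31 + 120)**2 = 89**2 = 7921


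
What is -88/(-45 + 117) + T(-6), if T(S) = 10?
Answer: 79/9 ≈ 8.7778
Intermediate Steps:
-88/(-45 + 117) + T(-6) = -88/(-45 + 117) + 10 = -88/72 + 10 = -88*1/72 + 10 = -11/9 + 10 = 79/9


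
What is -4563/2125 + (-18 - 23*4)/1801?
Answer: -8451713/3827125 ≈ -2.2084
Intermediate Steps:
-4563/2125 + (-18 - 23*4)/1801 = -4563*1/2125 + (-18 - 92)*(1/1801) = -4563/2125 - 110*1/1801 = -4563/2125 - 110/1801 = -8451713/3827125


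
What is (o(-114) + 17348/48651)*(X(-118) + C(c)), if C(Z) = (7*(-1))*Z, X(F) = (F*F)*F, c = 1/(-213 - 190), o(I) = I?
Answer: 1220297925755958/6535451 ≈ 1.8672e+8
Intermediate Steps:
c = -1/403 (c = 1/(-403) = -1/403 ≈ -0.0024814)
X(F) = F³ (X(F) = F²*F = F³)
C(Z) = -7*Z
(o(-114) + 17348/48651)*(X(-118) + C(c)) = (-114 + 17348/48651)*((-118)³ - 7*(-1/403)) = (-114 + 17348*(1/48651))*(-1643032 + 7/403) = (-114 + 17348/48651)*(-662141889/403) = -5528866/48651*(-662141889/403) = 1220297925755958/6535451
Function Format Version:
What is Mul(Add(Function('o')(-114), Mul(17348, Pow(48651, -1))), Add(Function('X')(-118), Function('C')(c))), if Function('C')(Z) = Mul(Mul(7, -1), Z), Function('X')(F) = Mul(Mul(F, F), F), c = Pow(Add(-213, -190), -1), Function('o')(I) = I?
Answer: Rational(1220297925755958, 6535451) ≈ 1.8672e+8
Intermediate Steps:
c = Rational(-1, 403) (c = Pow(-403, -1) = Rational(-1, 403) ≈ -0.0024814)
Function('X')(F) = Pow(F, 3) (Function('X')(F) = Mul(Pow(F, 2), F) = Pow(F, 3))
Function('C')(Z) = Mul(-7, Z)
Mul(Add(Function('o')(-114), Mul(17348, Pow(48651, -1))), Add(Function('X')(-118), Function('C')(c))) = Mul(Add(-114, Mul(17348, Pow(48651, -1))), Add(Pow(-118, 3), Mul(-7, Rational(-1, 403)))) = Mul(Add(-114, Mul(17348, Rational(1, 48651))), Add(-1643032, Rational(7, 403))) = Mul(Add(-114, Rational(17348, 48651)), Rational(-662141889, 403)) = Mul(Rational(-5528866, 48651), Rational(-662141889, 403)) = Rational(1220297925755958, 6535451)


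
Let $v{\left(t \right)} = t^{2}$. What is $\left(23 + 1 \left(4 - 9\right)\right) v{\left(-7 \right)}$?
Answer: $882$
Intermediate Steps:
$\left(23 + 1 \left(4 - 9\right)\right) v{\left(-7 \right)} = \left(23 + 1 \left(4 - 9\right)\right) \left(-7\right)^{2} = \left(23 + 1 \left(4 - 9\right)\right) 49 = \left(23 + 1 \left(-5\right)\right) 49 = \left(23 - 5\right) 49 = 18 \cdot 49 = 882$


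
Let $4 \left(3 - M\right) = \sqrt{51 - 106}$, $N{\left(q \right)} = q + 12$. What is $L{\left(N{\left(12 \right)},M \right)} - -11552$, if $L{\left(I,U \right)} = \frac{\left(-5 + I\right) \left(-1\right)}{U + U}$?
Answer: $\frac{2298392}{199} - \frac{38 i \sqrt{55}}{199} \approx 11550.0 - 1.4162 i$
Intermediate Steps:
$N{\left(q \right)} = 12 + q$
$M = 3 - \frac{i \sqrt{55}}{4}$ ($M = 3 - \frac{\sqrt{51 - 106}}{4} = 3 - \frac{\sqrt{-55}}{4} = 3 - \frac{i \sqrt{55}}{4} \approx 3.0 - 1.854 i$)
$L{\left(I,U \right)} = \frac{5 - I}{2 U}$
$L{\left(N{\left(12 \right)},M \right)} - -11552 = \frac{5 - \left(12 + 12\right)}{2 \left(3 - \frac{i \sqrt{55}}{4}\right)} - -11552 = \frac{5 - 24}{2 \left(3 - \frac{i \sqrt{55}}{4}\right)} + 11552 = \frac{1}{2} \frac{1}{3 - \frac{i \sqrt{55}}{4}} \left(-19\right) + 11552 = - \frac{19}{2 \left(3 - \frac{i \sqrt{55}}{4}\right)} + 11552 = 11552 - \frac{19}{2 \left(3 - \frac{i \sqrt{55}}{4}\right)}$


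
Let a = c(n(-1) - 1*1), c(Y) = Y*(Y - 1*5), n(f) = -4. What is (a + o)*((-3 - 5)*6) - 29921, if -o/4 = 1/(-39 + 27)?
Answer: -32337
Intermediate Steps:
c(Y) = Y*(-5 + Y) (c(Y) = Y*(Y - 5) = Y*(-5 + Y))
a = 50 (a = (-4 - 1*1)*(-5 + (-4 - 1*1)) = (-4 - 1)*(-5 + (-4 - 1)) = -5*(-5 - 5) = -5*(-10) = 50)
o = 1/3 (o = -4/(-39 + 27) = -4/(-12) = -4*(-1/12) = 1/3 ≈ 0.33333)
(a + o)*((-3 - 5)*6) - 29921 = (50 + 1/3)*((-3 - 5)*6) - 29921 = 151*(-8*6)/3 - 29921 = (151/3)*(-48) - 29921 = -2416 - 29921 = -32337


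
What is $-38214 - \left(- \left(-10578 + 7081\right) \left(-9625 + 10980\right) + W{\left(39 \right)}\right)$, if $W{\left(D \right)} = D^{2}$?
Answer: $-4778170$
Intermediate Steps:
$-38214 - \left(- \left(-10578 + 7081\right) \left(-9625 + 10980\right) + W{\left(39 \right)}\right) = -38214 + \left(\left(-10578 + 7081\right) \left(-9625 + 10980\right) - 39^{2}\right) = -38214 - 4739956 = -4778170$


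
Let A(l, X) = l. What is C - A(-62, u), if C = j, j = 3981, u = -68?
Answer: 4043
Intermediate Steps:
C = 3981
C - A(-62, u) = 3981 - 1*(-62) = 3981 + 62 = 4043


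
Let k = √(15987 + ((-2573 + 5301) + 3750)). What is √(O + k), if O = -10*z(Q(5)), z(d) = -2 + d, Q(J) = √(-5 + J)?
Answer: √(20 + √22465) ≈ 13.034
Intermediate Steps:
O = 20 (O = -10*(-2 + √(-5 + 5)) = -10*(-2 + √0) = -10*(-2 + 0) = -10*(-2) = 20)
k = √22465 (k = √(15987 + (2728 + 3750)) = √(15987 + 6478) = √22465 ≈ 149.88)
√(O + k) = √(20 + √22465)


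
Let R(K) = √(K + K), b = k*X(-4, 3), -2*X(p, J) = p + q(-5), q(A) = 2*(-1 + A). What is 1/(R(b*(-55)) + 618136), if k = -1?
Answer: 77267/47761514202 - √55/95523028404 ≈ 1.6177e-6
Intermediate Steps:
q(A) = -2 + 2*A
X(p, J) = 6 - p/2 (X(p, J) = -(p + (-2 + 2*(-5)))/2 = -(p + (-2 - 10))/2 = -(p - 12)/2 = -(-12 + p)/2 = 6 - p/2)
b = -8 (b = -(6 - ½*(-4)) = -(6 + 2) = -1*8 = -8)
R(K) = √2*√K (R(K) = √(2*K) = √2*√K)
1/(R(b*(-55)) + 618136) = 1/(√2*√(-8*(-55)) + 618136) = 1/(√2*√440 + 618136) = 1/(√2*(2*√110) + 618136) = 1/(4*√55 + 618136) = 1/(618136 + 4*√55)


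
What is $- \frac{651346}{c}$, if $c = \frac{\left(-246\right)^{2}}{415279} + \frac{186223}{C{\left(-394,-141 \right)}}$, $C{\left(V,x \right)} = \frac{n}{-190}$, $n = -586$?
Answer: $- \frac{79253662451462}{7346795346803} \approx -10.788$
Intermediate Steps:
$C{\left(V,x \right)} = \frac{293}{95}$ ($C{\left(V,x \right)} = - \frac{586}{-190} = \left(-586\right) \left(- \frac{1}{190}\right) = \frac{293}{95}$)
$c = \frac{7346795346803}{121676747}$ ($c = \frac{\left(-246\right)^{2}}{415279} + \frac{186223}{\frac{293}{95}} = 60516 \cdot \frac{1}{415279} + 186223 \cdot \frac{95}{293} = \frac{60516}{415279} + \frac{17691185}{293} = \frac{7346795346803}{121676747} \approx 60380.0$)
$- \frac{651346}{c} = - \frac{651346}{\frac{7346795346803}{121676747}} = \left(-651346\right) \frac{121676747}{7346795346803} = - \frac{79253662451462}{7346795346803}$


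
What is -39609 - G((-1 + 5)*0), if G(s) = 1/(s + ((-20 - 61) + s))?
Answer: -3208328/81 ≈ -39609.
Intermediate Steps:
G(s) = 1/(-81 + 2*s) (G(s) = 1/(s + (-81 + s)) = 1/(-81 + 2*s))
-39609 - G((-1 + 5)*0) = -39609 - 1/(-81 + 2*((-1 + 5)*0)) = -39609 - 1/(-81 + 2*(4*0)) = -39609 - 1/(-81 + 2*0) = -39609 - 1/(-81 + 0) = -39609 - 1/(-81) = -39609 - 1*(-1/81) = -39609 + 1/81 = -3208328/81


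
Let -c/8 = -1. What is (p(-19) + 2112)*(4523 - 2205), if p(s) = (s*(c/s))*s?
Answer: 4543280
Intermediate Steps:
c = 8 (c = -8*(-1) = 8)
p(s) = 8*s (p(s) = (s*(8/s))*s = 8*s)
(p(-19) + 2112)*(4523 - 2205) = (8*(-19) + 2112)*(4523 - 2205) = (-152 + 2112)*2318 = 1960*2318 = 4543280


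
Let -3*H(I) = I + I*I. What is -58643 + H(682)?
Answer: -641735/3 ≈ -2.1391e+5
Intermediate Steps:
H(I) = -I/3 - I²/3 (H(I) = -(I + I*I)/3 = -(I + I²)/3 = -I/3 - I²/3)
-58643 + H(682) = -58643 - ⅓*682*(1 + 682) = -58643 - ⅓*682*683 = -58643 - 465806/3 = -641735/3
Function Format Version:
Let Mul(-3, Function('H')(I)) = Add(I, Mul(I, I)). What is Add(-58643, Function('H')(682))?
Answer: Rational(-641735, 3) ≈ -2.1391e+5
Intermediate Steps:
Function('H')(I) = Add(Mul(Rational(-1, 3), I), Mul(Rational(-1, 3), Pow(I, 2))) (Function('H')(I) = Mul(Rational(-1, 3), Add(I, Mul(I, I))) = Mul(Rational(-1, 3), Add(I, Pow(I, 2))) = Add(Mul(Rational(-1, 3), I), Mul(Rational(-1, 3), Pow(I, 2))))
Add(-58643, Function('H')(682)) = Add(-58643, Mul(Rational(-1, 3), 682, Add(1, 682))) = Add(-58643, Mul(Rational(-1, 3), 682, 683)) = Add(-58643, Rational(-465806, 3)) = Rational(-641735, 3)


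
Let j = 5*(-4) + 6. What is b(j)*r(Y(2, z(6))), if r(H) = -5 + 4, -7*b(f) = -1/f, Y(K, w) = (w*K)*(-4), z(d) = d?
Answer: 1/98 ≈ 0.010204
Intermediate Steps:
j = -14 (j = -20 + 6 = -14)
Y(K, w) = -4*K*w (Y(K, w) = (K*w)*(-4) = -4*K*w)
b(f) = 1/(7*f) (b(f) = -(-1)/(7*f) = 1/(7*f))
r(H) = -1
b(j)*r(Y(2, z(6))) = ((⅐)/(-14))*(-1) = ((⅐)*(-1/14))*(-1) = -1/98*(-1) = 1/98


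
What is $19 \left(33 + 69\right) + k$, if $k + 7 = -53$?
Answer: $1878$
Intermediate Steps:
$k = -60$ ($k = -7 - 53 = -60$)
$19 \left(33 + 69\right) + k = 19 \left(33 + 69\right) - 60 = 19 \cdot 102 - 60 = 1938 - 60 = 1878$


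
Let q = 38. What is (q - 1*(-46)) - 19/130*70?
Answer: 959/13 ≈ 73.769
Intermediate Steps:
(q - 1*(-46)) - 19/130*70 = (38 - 1*(-46)) - 19/130*70 = (38 + 46) - 19*1/130*70 = 84 - 19/130*70 = 84 - 133/13 = 959/13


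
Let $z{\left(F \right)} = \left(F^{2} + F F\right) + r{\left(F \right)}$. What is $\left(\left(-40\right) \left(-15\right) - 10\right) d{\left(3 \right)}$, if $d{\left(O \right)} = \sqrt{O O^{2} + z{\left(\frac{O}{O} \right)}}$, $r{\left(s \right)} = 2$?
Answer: $590 \sqrt{31} \approx 3285.0$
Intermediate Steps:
$z{\left(F \right)} = 2 + 2 F^{2}$ ($z{\left(F \right)} = \left(F^{2} + F F\right) + 2 = \left(F^{2} + F^{2}\right) + 2 = 2 F^{2} + 2 = 2 + 2 F^{2}$)
$d{\left(O \right)} = \sqrt{4 + O^{3}}$ ($d{\left(O \right)} = \sqrt{O O^{2} + \left(2 + 2 \left(\frac{O}{O}\right)^{2}\right)} = \sqrt{O^{3} + \left(2 + 2 \cdot 1^{2}\right)} = \sqrt{O^{3} + \left(2 + 2 \cdot 1\right)} = \sqrt{O^{3} + \left(2 + 2\right)} = \sqrt{O^{3} + 4} = \sqrt{4 + O^{3}}$)
$\left(\left(-40\right) \left(-15\right) - 10\right) d{\left(3 \right)} = \left(\left(-40\right) \left(-15\right) - 10\right) \sqrt{4 + 3^{3}} = \left(600 - 10\right) \sqrt{4 + 27} = 590 \sqrt{31}$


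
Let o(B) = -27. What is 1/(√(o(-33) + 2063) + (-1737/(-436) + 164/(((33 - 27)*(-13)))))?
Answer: -543974964/587657504495 + 578272032*√509/587657504495 ≈ 0.021275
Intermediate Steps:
1/(√(o(-33) + 2063) + (-1737/(-436) + 164/(((33 - 27)*(-13))))) = 1/(√(-27 + 2063) + (-1737/(-436) + 164/(((33 - 27)*(-13))))) = 1/(√2036 + (-1737*(-1/436) + 164/((6*(-13))))) = 1/(2*√509 + (1737/436 + 164/(-78))) = 1/(2*√509 + (1737/436 + 164*(-1/78))) = 1/(2*√509 + (1737/436 - 82/39)) = 1/(2*√509 + 31991/17004) = 1/(31991/17004 + 2*√509)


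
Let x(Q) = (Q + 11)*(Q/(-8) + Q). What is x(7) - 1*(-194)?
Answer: 1217/4 ≈ 304.25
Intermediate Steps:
x(Q) = 7*Q*(11 + Q)/8 (x(Q) = (11 + Q)*(Q*(-⅛) + Q) = (11 + Q)*(-Q/8 + Q) = (11 + Q)*(7*Q/8) = 7*Q*(11 + Q)/8)
x(7) - 1*(-194) = (7/8)*7*(11 + 7) - 1*(-194) = (7/8)*7*18 + 194 = 441/4 + 194 = 1217/4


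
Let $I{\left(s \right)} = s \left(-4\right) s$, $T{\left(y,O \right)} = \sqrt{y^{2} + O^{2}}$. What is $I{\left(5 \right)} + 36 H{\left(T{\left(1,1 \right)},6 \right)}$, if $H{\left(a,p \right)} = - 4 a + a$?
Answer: $-100 - 108 \sqrt{2} \approx -252.74$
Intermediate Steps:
$T{\left(y,O \right)} = \sqrt{O^{2} + y^{2}}$
$I{\left(s \right)} = - 4 s^{2}$ ($I{\left(s \right)} = - 4 s s = - 4 s^{2}$)
$H{\left(a,p \right)} = - 3 a$
$I{\left(5 \right)} + 36 H{\left(T{\left(1,1 \right)},6 \right)} = - 4 \cdot 5^{2} + 36 \left(- 3 \sqrt{1^{2} + 1^{2}}\right) = \left(-4\right) 25 + 36 \left(- 3 \sqrt{1 + 1}\right) = -100 + 36 \left(- 3 \sqrt{2}\right) = -100 - 108 \sqrt{2}$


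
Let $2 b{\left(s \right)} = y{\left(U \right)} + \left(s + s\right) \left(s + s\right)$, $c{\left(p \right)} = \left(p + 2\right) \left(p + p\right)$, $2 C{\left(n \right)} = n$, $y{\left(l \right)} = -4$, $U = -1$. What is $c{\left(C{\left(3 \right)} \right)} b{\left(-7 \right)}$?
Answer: $1008$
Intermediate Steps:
$C{\left(n \right)} = \frac{n}{2}$
$c{\left(p \right)} = 2 p \left(2 + p\right)$ ($c{\left(p \right)} = \left(2 + p\right) 2 p = 2 p \left(2 + p\right)$)
$b{\left(s \right)} = -2 + 2 s^{2}$ ($b{\left(s \right)} = \frac{-4 + \left(s + s\right) \left(s + s\right)}{2} = \frac{-4 + 2 s 2 s}{2} = \frac{-4 + 4 s^{2}}{2} = -2 + 2 s^{2}$)
$c{\left(C{\left(3 \right)} \right)} b{\left(-7 \right)} = 2 \cdot \frac{1}{2} \cdot 3 \left(2 + \frac{1}{2} \cdot 3\right) \left(-2 + 2 \left(-7\right)^{2}\right) = 2 \cdot \frac{3}{2} \left(2 + \frac{3}{2}\right) \left(-2 + 2 \cdot 49\right) = 2 \cdot \frac{3}{2} \cdot \frac{7}{2} \left(-2 + 98\right) = \frac{21}{2} \cdot 96 = 1008$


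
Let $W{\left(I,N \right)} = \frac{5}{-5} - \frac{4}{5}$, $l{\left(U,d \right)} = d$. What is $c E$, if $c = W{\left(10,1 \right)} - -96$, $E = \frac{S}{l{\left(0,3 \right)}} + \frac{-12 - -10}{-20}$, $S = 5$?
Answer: $\frac{8321}{50} \approx 166.42$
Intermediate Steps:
$E = \frac{53}{30}$ ($E = \frac{5}{3} + \frac{-12 - -10}{-20} = 5 \cdot \frac{1}{3} + \left(-12 + 10\right) \left(- \frac{1}{20}\right) = \frac{5}{3} - - \frac{1}{10} = \frac{5}{3} + \frac{1}{10} = \frac{53}{30} \approx 1.7667$)
$W{\left(I,N \right)} = - \frac{9}{5}$ ($W{\left(I,N \right)} = 5 \left(- \frac{1}{5}\right) - \frac{4}{5} = -1 - \frac{4}{5} = - \frac{9}{5}$)
$c = \frac{471}{5}$ ($c = - \frac{9}{5} - -96 = - \frac{9}{5} + 96 = \frac{471}{5} \approx 94.2$)
$c E = \frac{471}{5} \cdot \frac{53}{30} = \frac{8321}{50}$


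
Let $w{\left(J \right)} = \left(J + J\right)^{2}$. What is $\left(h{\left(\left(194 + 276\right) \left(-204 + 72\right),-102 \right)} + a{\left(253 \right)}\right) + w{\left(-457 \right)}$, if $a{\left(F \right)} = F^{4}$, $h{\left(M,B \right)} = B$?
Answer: $4097987375$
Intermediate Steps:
$w{\left(J \right)} = 4 J^{2}$ ($w{\left(J \right)} = \left(2 J\right)^{2} = 4 J^{2}$)
$\left(h{\left(\left(194 + 276\right) \left(-204 + 72\right),-102 \right)} + a{\left(253 \right)}\right) + w{\left(-457 \right)} = \left(-102 + 253^{4}\right) + 4 \left(-457\right)^{2} = \left(-102 + 4097152081\right) + 4 \cdot 208849 = 4097151979 + 835396 = 4097987375$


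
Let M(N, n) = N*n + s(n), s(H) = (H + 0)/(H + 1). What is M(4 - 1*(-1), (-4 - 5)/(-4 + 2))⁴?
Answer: 69257922561/234256 ≈ 2.9565e+5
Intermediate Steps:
s(H) = H/(1 + H)
M(N, n) = N*n + n/(1 + n)
M(4 - 1*(-1), (-4 - 5)/(-4 + 2))⁴ = (((-4 - 5)/(-4 + 2))*(1 + (4 - 1*(-1))*(1 + (-4 - 5)/(-4 + 2)))/(1 + (-4 - 5)/(-4 + 2)))⁴ = ((-9/(-2))*(1 + (4 + 1)*(1 - 9/(-2)))/(1 - 9/(-2)))⁴ = ((-9*(-½))*(1 + 5*(1 - 9*(-½)))/(1 - 9*(-½)))⁴ = (9*(1 + 5*(1 + 9/2))/(2*(1 + 9/2)))⁴ = (9*(1 + 5*(11/2))/(2*(11/2)))⁴ = ((9/2)*(2/11)*(1 + 55/2))⁴ = ((9/2)*(2/11)*(57/2))⁴ = (513/22)⁴ = 69257922561/234256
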